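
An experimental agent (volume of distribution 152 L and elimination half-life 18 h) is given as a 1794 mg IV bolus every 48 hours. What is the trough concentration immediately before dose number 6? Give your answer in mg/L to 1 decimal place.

2.2 mg/L

f = (1/2)^(τ/t½) = (1/2)^(48/18) ≈ 0.1575.
C₀ = D/Vd = 1794/152 ≈ 11.803 mg/L.
Before the 6th dose, 5 doses have been given. Superposition: Cmin = C₀·(f + f² + … + f^5).
≈ 11.803 × (0.1575 + 0.0248 + 0.0039 + 0.0006 + 0.0001) ≈ 11.803 × 0.1869 ≈ 2.206 mg/L.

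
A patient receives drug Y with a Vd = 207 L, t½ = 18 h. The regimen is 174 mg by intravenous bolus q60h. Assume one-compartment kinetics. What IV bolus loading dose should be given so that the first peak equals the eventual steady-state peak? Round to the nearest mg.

f = (1/2)^(60/18) ≈ 0.099213; accumulation ratio R = 1/(1−f) ≈ 1.11014.
Loading dose to hit Cmax,ss on first dose: D_load = D_maint·R ≈ 174 × 1.11014 ≈ 193.16 mg.

193 mg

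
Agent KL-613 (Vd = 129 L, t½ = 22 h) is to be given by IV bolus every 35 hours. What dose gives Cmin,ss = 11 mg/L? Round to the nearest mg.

2856 mg

τ/t½ = 35/22 ≈ 1.5909, so f = (1/2)^(35/22) ≈ 0.331962.
Cmin,ss = (D/Vd)·f/(1−f), so D = Cmin,ss·Vd·(1−f)/f.
D = 11 × 129 × (1−f)/f ≈ 11 × 129 × 2.01239 ≈ 2855.58 mg.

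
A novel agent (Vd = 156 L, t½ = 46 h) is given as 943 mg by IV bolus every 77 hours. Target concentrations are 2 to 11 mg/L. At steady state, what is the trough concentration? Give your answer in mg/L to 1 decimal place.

τ/t½ = 77/46 ≈ 1.6739, so fraction remaining f = (1/2)^(77/46) ≈ 0.3134.
Accumulation ratio R = 1/(1 − f) ≈ 1/0.6866 ≈ 1.4565.
Each bolus raises the concentration by D/Vd = 943/156 ≈ 6.045 mg/L.
Cmax,ss = C₀/(1 − f) ≈ 6.045/0.6866 ≈ 8.804 mg/L.
One interval later, Cmin,ss = Cmax,ss·e^(−kτ) ≈ 8.804 × 0.3134 ≈ 2.759 mg/L.
Trough 2.8 mg/L vs MEC 2 mg/L: adequate.

2.8 mg/L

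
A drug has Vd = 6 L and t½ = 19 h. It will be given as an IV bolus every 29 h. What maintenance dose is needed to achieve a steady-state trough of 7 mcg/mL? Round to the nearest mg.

79 mg

τ/t½ = 29/19 ≈ 1.5263, so f = (1/2)^(29/19) ≈ 0.347163.
Cmin,ss = (D/Vd)·f/(1−f), so D = Cmin,ss·Vd·(1−f)/f.
D = 7 × 6 × (1−f)/f ≈ 7 × 6 × 1.88049 ≈ 78.98 mg.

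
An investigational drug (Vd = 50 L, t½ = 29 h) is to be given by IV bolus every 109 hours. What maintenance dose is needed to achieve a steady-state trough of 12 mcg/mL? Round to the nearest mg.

7521 mg

τ/t½ = 109/29 ≈ 3.7586, so f = (1/2)^(109/29) ≈ 0.073883.
Cmin,ss = (D/Vd)·f/(1−f), so D = Cmin,ss·Vd·(1−f)/f.
D = 12 × 50 × (1−f)/f ≈ 12 × 50 × 12.53491 ≈ 7520.95 mg.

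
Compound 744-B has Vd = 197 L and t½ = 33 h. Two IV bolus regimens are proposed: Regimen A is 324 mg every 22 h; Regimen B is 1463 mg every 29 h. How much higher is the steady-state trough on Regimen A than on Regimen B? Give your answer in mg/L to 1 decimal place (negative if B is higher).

-6.1 mg/L

Regimen A: f = (1/2)^(22/33) ≈ 0.6300; Cmin,ss = (324/197)·f/(1−f) ≈ 2.800 mg/L.
Regimen B: f = (1/2)^(29/33) ≈ 0.5438; Cmin,ss = (1463/197)·f/(1−f) ≈ 8.852 mg/L.
Difference ≈ 2.800 − 8.852 ≈ -6.052 mg/L.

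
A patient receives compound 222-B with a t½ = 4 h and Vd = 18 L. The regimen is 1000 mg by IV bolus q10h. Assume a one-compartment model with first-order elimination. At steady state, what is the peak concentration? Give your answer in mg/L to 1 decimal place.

Over one 10-h interval, 10/4 ≈ 2.5 half-lives elapse, leaving f ≈ 0.1768 of each dose.
At steady state, accumulation factor R = 1/(1 − e^(−kτ)) ≈ 1.2148.
Single-dose peak C₀ = D/Vd = 1000/18 ≈ 55.556 mg/L.
Steady-state peak Cmax,ss = C₀·R ≈ 55.556 × 1.2148 ≈ 67.489 mg/L.

67.5 mg/L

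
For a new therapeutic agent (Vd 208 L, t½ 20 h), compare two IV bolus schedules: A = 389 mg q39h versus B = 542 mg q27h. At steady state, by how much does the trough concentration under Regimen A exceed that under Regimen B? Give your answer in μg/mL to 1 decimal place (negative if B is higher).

Regimen A: f = (1/2)^(39/20) ≈ 0.2588; Cmin,ss = (389/208)·f/(1−f) ≈ 0.653 μg/mL.
Regimen B: f = (1/2)^(27/20) ≈ 0.3923; Cmin,ss = (542/208)·f/(1−f) ≈ 1.682 μg/mL.
Difference ≈ 0.653 − 1.682 ≈ -1.029 μg/mL.

-1.0 μg/mL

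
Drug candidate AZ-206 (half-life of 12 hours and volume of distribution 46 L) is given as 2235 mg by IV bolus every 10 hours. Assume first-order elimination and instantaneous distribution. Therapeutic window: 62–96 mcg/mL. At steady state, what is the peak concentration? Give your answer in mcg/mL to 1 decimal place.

110.7 mcg/mL

τ/t½ = 10/12 ≈ 0.83333, so fraction remaining f = (1/2)^(10/12) ≈ 0.5612.
At steady state, accumulation factor R = 1/(1 − e^(−kτ)) ≈ 2.2789.
Single-dose peak C₀ = D/Vd = 2235/46 ≈ 48.587 mcg/mL.
Steady-state peak Cmax,ss = C₀·R ≈ 48.587 × 2.2789 ≈ 110.725 mcg/mL.
Peak 110.7 mcg/mL vs MTC 96 mcg/mL: exceeds toxic threshold.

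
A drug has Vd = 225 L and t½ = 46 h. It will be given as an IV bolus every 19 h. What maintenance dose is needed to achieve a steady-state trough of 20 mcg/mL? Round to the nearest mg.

1492 mg

τ/t½ = 19/46 ≈ 0.41304, so f = (1/2)^(19/46) ≈ 0.751037.
Cmin,ss = (D/Vd)·f/(1−f), so D = Cmin,ss·Vd·(1−f)/f.
D = 20 × 225 × (1−f)/f ≈ 20 × 225 × 0.33149 ≈ 1491.70 mg.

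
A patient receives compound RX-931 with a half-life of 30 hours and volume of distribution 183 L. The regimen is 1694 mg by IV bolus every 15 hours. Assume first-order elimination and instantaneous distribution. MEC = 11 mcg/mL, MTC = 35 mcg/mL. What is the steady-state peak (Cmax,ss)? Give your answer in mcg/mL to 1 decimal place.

Over one 15-h interval, 15/30 ≈ 0.5 half-lives elapse, leaving f ≈ 0.7071 of each dose.
At steady state, accumulation factor R = 1/(1 − e^(−kτ)) ≈ 3.4141.
Single-dose peak C₀ = D/Vd = 1694/183 ≈ 9.257 mcg/mL.
Cmax,ss = C₀/(1 − f) ≈ 9.257/0.2929 ≈ 31.605 mcg/mL.
Peak 31.6 mcg/mL vs MTC 35 mcg/mL: below toxic threshold.

31.6 mcg/mL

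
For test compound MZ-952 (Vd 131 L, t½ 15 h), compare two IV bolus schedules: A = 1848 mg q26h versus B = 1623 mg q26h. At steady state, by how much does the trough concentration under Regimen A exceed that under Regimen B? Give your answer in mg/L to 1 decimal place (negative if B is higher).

Regimen A: f = (1/2)^(26/15) ≈ 0.3008; Cmin,ss = (1848/131)·f/(1−f) ≈ 6.069 mg/L.
Regimen B: f = (1/2)^(26/15) ≈ 0.3008; Cmin,ss = (1623/131)·f/(1−f) ≈ 5.330 mg/L.
Difference ≈ 6.069 − 5.330 ≈ 0.739 mg/L.

0.7 mg/L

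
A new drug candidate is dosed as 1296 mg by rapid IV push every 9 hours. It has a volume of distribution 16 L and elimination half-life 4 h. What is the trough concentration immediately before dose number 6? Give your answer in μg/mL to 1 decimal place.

f = (1/2)^(τ/t½) = (1/2)^(9/4) ≈ 0.2102.
C₀ = D/Vd = 1296/16 ≈ 81.000 μg/mL.
Before the 6th dose, 5 doses have been given. Superposition: Cmin = C₀·(f + f² + … + f^5).
≈ 81.000 × (0.2102 + 0.0442 + 0.0093 + 0.0020 + 0.0004) ≈ 81.000 × 0.2661 ≈ 21.554 μg/mL.

21.6 μg/mL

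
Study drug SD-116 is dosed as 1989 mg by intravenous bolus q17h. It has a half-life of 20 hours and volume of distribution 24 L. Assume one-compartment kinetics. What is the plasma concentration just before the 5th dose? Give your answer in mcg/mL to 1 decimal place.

93.5 mcg/mL

f = (1/2)^(τ/t½) = (1/2)^(17/20) ≈ 0.5548.
C₀ = D/Vd = 1989/24 ≈ 82.875 mcg/mL.
Before the 5th dose, 4 doses have been given. Superposition: Cmin = C₀·(f + f² + … + f^4).
≈ 82.875 × (0.5548 + 0.3078 + 0.1708 + 0.0947) ≈ 82.875 × 1.1281 ≈ 93.491 mcg/mL.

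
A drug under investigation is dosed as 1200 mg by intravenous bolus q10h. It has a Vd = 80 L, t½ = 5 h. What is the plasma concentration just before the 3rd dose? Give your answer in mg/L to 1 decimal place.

4.7 mg/L

f = (1/2)^(τ/t½) = (1/2)^(10/5) ≈ 0.2500.
C₀ = D/Vd = 1200/80 ≈ 15.000 mg/L.
Before the 3rd dose, 2 doses have been given. Superposition: Cmin = C₀·(f + f²).
≈ 15.000 × (0.2500 + 0.0625) ≈ 15.000 × 0.3125 ≈ 4.688 mg/L.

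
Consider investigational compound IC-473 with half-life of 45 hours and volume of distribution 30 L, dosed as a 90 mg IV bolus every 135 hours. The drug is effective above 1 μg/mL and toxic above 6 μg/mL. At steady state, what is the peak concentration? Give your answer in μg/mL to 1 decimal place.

3.4 μg/mL

The dosing interval is 3 half-lives, so f = 2^(−3) = 0.125.
Accumulation ratio R = 1/(1 − f) = 1/0.875 = 8/7.
Single-dose peak C₀ = D/Vd = 90/30 = 3 μg/mL.
Steady-state peak Cmax,ss = C₀·R = 3 × 8/7 ≈ 3.429 μg/mL.
Peak 3.4 μg/mL vs MTC 6 μg/mL: below toxic threshold.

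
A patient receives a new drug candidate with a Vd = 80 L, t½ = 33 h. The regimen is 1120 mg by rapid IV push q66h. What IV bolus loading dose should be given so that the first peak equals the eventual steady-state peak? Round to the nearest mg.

f = (1/2)^(66/33) ≈ 0.250000; accumulation ratio R = 1/(1−f) ≈ 1.33333.
Loading dose to hit Cmax,ss on first dose: D_load = D_maint·R ≈ 1120 × 1.33333 ≈ 1493.33 mg.

1493 mg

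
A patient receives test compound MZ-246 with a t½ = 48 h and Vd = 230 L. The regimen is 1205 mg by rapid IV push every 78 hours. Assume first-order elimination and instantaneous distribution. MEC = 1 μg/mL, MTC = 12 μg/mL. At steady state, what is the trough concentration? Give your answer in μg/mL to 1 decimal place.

τ/t½ = 78/48 ≈ 1.625, so fraction remaining f = (1/2)^(78/48) ≈ 0.3242.
At steady state, accumulation factor R = 1/(1 − e^(−kτ)) ≈ 1.4797.
Each bolus raises the concentration by D/Vd = 1205/230 ≈ 5.239 μg/mL.
Steady-state peak Cmax,ss = C₀·R ≈ 5.239 × 1.4797 ≈ 7.752 μg/mL.
One interval later, Cmin,ss = Cmax,ss·e^(−kτ) ≈ 7.752 × 0.3242 ≈ 2.513 μg/mL.
Trough 2.5 μg/mL vs MEC 1 μg/mL: adequate.

2.5 μg/mL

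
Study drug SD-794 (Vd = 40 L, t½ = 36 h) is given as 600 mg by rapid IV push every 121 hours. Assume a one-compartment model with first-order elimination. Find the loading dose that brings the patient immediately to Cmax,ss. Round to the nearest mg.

f = (1/2)^(121/36) ≈ 0.097321; accumulation ratio R = 1/(1−f) ≈ 1.10781.
Loading dose to hit Cmax,ss on first dose: D_load = D_maint·R ≈ 600 × 1.10781 ≈ 664.69 mg.

665 mg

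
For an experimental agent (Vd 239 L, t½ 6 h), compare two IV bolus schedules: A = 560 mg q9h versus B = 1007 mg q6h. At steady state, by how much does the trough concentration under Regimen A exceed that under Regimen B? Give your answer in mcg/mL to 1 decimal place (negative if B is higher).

Regimen A: f = (1/2)^(9/6) ≈ 0.3536; Cmin,ss = (560/239)·f/(1−f) ≈ 1.282 mcg/mL.
Regimen B: f = (1/2)^(6/6) ≈ 0.5000; Cmin,ss = (1007/239)·f/(1−f) ≈ 4.213 mcg/mL.
Difference ≈ 1.282 − 4.213 ≈ -2.931 mcg/mL.

-2.9 mcg/mL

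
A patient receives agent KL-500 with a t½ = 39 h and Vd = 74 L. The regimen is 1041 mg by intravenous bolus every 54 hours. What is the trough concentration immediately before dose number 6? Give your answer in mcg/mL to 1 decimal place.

8.7 mcg/mL

f = (1/2)^(τ/t½) = (1/2)^(54/39) ≈ 0.3830.
C₀ = D/Vd = 1041/74 ≈ 14.068 mcg/mL.
Before the 6th dose, 5 doses have been given. Superposition: Cmin = C₀·(f + f² + … + f^5).
≈ 14.068 × (0.3830 + 0.1467 + 0.0562 + 0.0215 + 0.0082) ≈ 14.068 × 0.6156 ≈ 8.660 mcg/mL.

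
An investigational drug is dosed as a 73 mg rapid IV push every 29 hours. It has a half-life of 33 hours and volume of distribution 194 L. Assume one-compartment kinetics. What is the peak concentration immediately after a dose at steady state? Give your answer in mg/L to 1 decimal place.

0.8 mg/L

τ/t½ = 29/33 ≈ 0.87879, so fraction remaining f = (1/2)^(29/33) ≈ 0.5438.
At steady state, accumulation factor R = 1/(1 − e^(−kτ)) ≈ 2.1920.
Single-dose peak C₀ = D/Vd = 73/194 ≈ 0.376 mg/L.
Steady-state peak Cmax,ss = C₀·R ≈ 0.376 × 2.1920 ≈ 0.824 mg/L.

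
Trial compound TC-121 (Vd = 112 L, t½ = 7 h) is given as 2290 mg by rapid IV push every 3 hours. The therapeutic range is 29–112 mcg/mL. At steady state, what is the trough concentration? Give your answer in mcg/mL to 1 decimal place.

59.1 mcg/mL

Over one 3-h interval, 3/7 ≈ 0.42857 half-lives elapse, leaving f ≈ 0.7430 of each dose.
At steady state, accumulation factor R = 1/(1 − e^(−kτ)) ≈ 3.8911.
Each bolus raises the concentration by D/Vd = 2290/112 ≈ 20.446 mcg/mL.
Cmax,ss = C₀/(1 − f) ≈ 20.446/0.2570 ≈ 79.556 mcg/mL.
One interval later, Cmin,ss = Cmax,ss·e^(−kτ) ≈ 79.556 × 0.7430 ≈ 59.110 mcg/mL.
Trough 59.1 mcg/mL vs MEC 29 mcg/mL: adequate.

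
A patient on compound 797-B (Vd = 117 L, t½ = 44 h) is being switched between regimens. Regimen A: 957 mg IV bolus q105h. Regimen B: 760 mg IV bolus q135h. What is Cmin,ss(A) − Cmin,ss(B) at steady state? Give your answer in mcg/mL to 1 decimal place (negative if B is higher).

1.1 mcg/mL

Regimen A: f = (1/2)^(105/44) ≈ 0.1913; Cmin,ss = (957/117)·f/(1−f) ≈ 1.935 mcg/mL.
Regimen B: f = (1/2)^(135/44) ≈ 0.1192; Cmin,ss = (760/117)·f/(1−f) ≈ 0.879 mcg/mL.
Difference ≈ 1.935 − 0.879 ≈ 1.056 mcg/mL.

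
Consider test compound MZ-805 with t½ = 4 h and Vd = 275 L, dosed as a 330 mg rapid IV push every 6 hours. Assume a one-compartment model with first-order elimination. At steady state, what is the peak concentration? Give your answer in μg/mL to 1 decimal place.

1.9 μg/mL

τ/t½ = 6/4 ≈ 1.5, so fraction remaining f = (1/2)^(6/4) ≈ 0.3536.
At steady state, accumulation factor R = 1/(1 − e^(−kτ)) ≈ 1.5470.
Single-dose peak C₀ = D/Vd = 330/275 ≈ 1.200 μg/mL.
Steady-state peak Cmax,ss = C₀·R ≈ 1.200 × 1.5470 ≈ 1.856 μg/mL.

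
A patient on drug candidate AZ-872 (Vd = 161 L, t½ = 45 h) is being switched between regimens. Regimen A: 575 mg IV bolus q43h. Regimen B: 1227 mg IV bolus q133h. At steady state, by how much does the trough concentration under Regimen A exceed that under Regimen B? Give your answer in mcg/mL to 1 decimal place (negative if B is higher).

2.7 mcg/mL

Regimen A: f = (1/2)^(43/45) ≈ 0.5156; Cmin,ss = (575/161)·f/(1−f) ≈ 3.801 mcg/mL.
Regimen B: f = (1/2)^(133/45) ≈ 0.1289; Cmin,ss = (1227/161)·f/(1−f) ≈ 1.128 mcg/mL.
Difference ≈ 3.801 − 1.128 ≈ 2.673 mcg/mL.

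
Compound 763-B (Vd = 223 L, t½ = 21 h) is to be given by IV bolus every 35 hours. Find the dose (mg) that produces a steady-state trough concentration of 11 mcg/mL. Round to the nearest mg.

τ/t½ = 35/21 ≈ 1.6667, so f = (1/2)^(35/21) ≈ 0.314980.
Cmin,ss = (D/Vd)·f/(1−f), so D = Cmin,ss·Vd·(1−f)/f.
D = 11 × 223 × (1−f)/f ≈ 11 × 223 × 2.17480 ≈ 5334.78 mg.

5335 mg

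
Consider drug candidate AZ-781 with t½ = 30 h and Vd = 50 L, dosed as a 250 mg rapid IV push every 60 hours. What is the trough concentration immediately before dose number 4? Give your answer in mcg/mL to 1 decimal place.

1.6 mcg/mL

f = (1/2)^(τ/t½) = (1/2)^(60/30) ≈ 0.2500.
C₀ = D/Vd = 250/50 ≈ 5.000 mcg/mL.
Before the 4th dose, 3 doses have been given. Superposition: Cmin = C₀·(f + f² + … + f^3).
≈ 5.000 × (0.2500 + 0.0625 + 0.0156) ≈ 5.000 × 0.3281 ≈ 1.641 mcg/mL.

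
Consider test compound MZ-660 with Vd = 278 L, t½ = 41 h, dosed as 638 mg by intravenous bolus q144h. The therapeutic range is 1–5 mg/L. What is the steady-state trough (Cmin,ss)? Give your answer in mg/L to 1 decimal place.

0.2 mg/L

Over one 144-h interval, 144/41 ≈ 3.5122 half-lives elapse, leaving f ≈ 0.0876 of each dose.
Each bolus raises the concentration by D/Vd = 638/278 ≈ 2.295 mg/L.
Steady-state trough Cmin,ss = C₀·f/(1−f) ≈ 2.295 × 0.0876/0.9124 ≈ 0.220 mg/L.
Trough 0.2 mg/L vs MEC 1 mg/L: subtherapeutic.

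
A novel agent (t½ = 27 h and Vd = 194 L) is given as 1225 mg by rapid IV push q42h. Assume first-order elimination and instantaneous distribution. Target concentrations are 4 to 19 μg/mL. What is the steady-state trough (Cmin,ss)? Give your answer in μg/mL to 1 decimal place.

3.3 μg/mL

τ/t½ = 42/27 ≈ 1.5556, so fraction remaining f = (1/2)^(42/27) ≈ 0.3402.
Single-dose peak C₀ = D/Vd = 1225/194 ≈ 6.314 μg/mL.
Steady-state trough Cmin,ss = C₀·f/(1−f) ≈ 6.314 × 0.3402/0.6598 ≈ 3.256 μg/mL.
Trough 3.3 μg/mL vs MEC 4 μg/mL: subtherapeutic.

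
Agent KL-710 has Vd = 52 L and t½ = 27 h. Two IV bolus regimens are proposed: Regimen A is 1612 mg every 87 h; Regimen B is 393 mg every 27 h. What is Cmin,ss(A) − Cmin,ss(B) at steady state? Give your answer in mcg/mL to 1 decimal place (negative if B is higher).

Regimen A: f = (1/2)^(87/27) ≈ 0.1072; Cmin,ss = (1612/52)·f/(1−f) ≈ 3.722 mcg/mL.
Regimen B: f = (1/2)^(27/27) ≈ 0.5000; Cmin,ss = (393/52)·f/(1−f) ≈ 7.558 mcg/mL.
Difference ≈ 3.722 − 7.558 ≈ -3.836 mcg/mL.

-3.8 mcg/mL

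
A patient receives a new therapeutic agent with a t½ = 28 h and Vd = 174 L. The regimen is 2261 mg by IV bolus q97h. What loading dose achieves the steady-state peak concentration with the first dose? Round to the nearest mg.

f = (1/2)^(97/28) ≈ 0.090604; accumulation ratio R = 1/(1−f) ≈ 1.09963.
Loading dose to hit Cmax,ss on first dose: D_load = D_maint·R ≈ 2261 × 1.09963 ≈ 2486.26 mg.

2486 mg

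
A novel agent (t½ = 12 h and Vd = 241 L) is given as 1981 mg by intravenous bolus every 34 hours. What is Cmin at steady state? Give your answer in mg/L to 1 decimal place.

Over one 34-h interval, 34/12 ≈ 2.8333 half-lives elapse, leaving f ≈ 0.1403 of each dose.
Each bolus raises the concentration by D/Vd = 1981/241 ≈ 8.220 mg/L.
Steady-state trough Cmin,ss = C₀·f/(1−f) ≈ 8.220 × 0.1403/0.8597 ≈ 1.341 mg/L.

1.3 mg/L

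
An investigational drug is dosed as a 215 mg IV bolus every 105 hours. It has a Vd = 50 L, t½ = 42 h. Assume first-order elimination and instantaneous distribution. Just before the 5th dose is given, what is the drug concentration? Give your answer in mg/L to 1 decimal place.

0.9 mg/L

f = (1/2)^(τ/t½) = (1/2)^(105/42) ≈ 0.1768.
C₀ = D/Vd = 215/50 ≈ 4.300 mg/L.
Before the 5th dose, 4 doses have been given. Superposition: Cmin = C₀·(f + f² + … + f^4).
≈ 4.300 × (0.1768 + 0.0313 + 0.0055 + 0.0010) ≈ 4.300 × 0.2146 ≈ 0.923 mg/L.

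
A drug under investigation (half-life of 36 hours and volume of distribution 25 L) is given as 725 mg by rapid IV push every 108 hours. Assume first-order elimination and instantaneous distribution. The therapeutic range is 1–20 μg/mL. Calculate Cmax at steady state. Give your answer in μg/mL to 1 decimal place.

τ = 108 h = 3 half-lives, so f = (1/2)^3 = 0.125.
At steady state, R = 1/(1 − 0.125) = 8/7.
Single-dose peak C₀ = D/Vd = 725/25 = 29 μg/mL.
Steady-state peak Cmax,ss = C₀·R = 29 × 8/7 ≈ 33.143 μg/mL.
Peak 33.1 μg/mL vs MTC 20 μg/mL: exceeds toxic threshold.

33.1 μg/mL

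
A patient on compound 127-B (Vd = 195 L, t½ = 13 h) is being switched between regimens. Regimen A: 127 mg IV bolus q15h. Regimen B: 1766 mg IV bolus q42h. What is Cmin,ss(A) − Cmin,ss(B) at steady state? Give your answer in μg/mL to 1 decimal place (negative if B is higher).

-0.5 μg/mL

Regimen A: f = (1/2)^(15/13) ≈ 0.4494; Cmin,ss = (127/195)·f/(1−f) ≈ 0.532 μg/mL.
Regimen B: f = (1/2)^(42/13) ≈ 0.1065; Cmin,ss = (1766/195)·f/(1−f) ≈ 1.079 μg/mL.
Difference ≈ 0.532 − 1.079 ≈ -0.547 μg/mL.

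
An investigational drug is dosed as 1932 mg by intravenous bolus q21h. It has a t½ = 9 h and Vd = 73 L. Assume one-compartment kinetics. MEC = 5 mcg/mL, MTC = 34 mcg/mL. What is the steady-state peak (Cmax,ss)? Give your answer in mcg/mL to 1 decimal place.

Over one 21-h interval, 21/9 ≈ 2.3333 half-lives elapse, leaving f ≈ 0.1984 of each dose.
Accumulation ratio R = 1/(1 − f) ≈ 1/0.8016 ≈ 1.2475.
Each bolus raises the concentration by D/Vd = 1932/73 ≈ 26.466 mcg/mL.
Steady-state peak Cmax,ss = C₀·R ≈ 26.466 × 1.2475 ≈ 33.016 mcg/mL.
Peak 33.0 mcg/mL vs MTC 34 mcg/mL: below toxic threshold.

33.0 mcg/mL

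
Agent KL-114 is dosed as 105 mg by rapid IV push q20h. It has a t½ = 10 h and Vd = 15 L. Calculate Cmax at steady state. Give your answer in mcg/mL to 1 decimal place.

9.3 mcg/mL

The dosing interval is 2 half-lives, so f = 2^(−2) = 0.25.
At steady state, R = 1/(1 − 0.25) = 4/3.
Single-dose peak C₀ = D/Vd = 105/15 = 7 mcg/mL.
Steady-state peak Cmax,ss = C₀·R = 7 × 4/3 ≈ 9.333 mcg/mL.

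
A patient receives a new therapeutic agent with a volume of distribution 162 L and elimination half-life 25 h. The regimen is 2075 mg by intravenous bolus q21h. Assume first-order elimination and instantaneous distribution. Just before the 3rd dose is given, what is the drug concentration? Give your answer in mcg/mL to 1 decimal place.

f = (1/2)^(τ/t½) = (1/2)^(21/25) ≈ 0.5586.
C₀ = D/Vd = 2075/162 ≈ 12.809 mcg/mL.
Before the 3rd dose, 2 doses have been given. Superposition: Cmin = C₀·(f + f²).
≈ 12.809 × (0.5586 + 0.3120) ≈ 12.809 × 0.8706 ≈ 11.152 mcg/mL.

11.2 mcg/mL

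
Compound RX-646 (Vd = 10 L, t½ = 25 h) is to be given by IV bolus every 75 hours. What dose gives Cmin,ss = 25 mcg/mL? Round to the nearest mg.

1750 mg

τ/t½ = 75/25 ≈ 3, so f = (1/2)^(75/25) ≈ 0.125000.
Cmin,ss = (D/Vd)·f/(1−f), so D = Cmin,ss·Vd·(1−f)/f.
D = 25 × 10 × (1−f)/f ≈ 25 × 10 × 7.00000 ≈ 1750.00 mg.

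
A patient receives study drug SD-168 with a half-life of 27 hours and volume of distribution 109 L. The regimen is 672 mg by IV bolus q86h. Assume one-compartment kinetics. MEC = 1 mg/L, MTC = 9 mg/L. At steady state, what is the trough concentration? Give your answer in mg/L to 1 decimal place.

k = ln2/t½ = ln2/27 ≈ 0.025672 h⁻¹; fraction remaining f = e^(−kτ) = e^(−0.025672×86) ≈ 0.1099.
Single-dose peak C₀ = D/Vd = 672/109 ≈ 6.165 mg/L.
Steady-state trough Cmin,ss = C₀·f/(1−f) ≈ 6.165 × 0.1099/0.8901 ≈ 0.761 mg/L.
Trough 0.8 mg/L vs MEC 1 mg/L: subtherapeutic.

0.8 mg/L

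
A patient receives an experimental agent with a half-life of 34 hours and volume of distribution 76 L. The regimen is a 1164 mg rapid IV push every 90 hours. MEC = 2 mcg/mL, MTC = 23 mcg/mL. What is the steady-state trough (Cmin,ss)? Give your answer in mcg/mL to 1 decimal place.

2.9 mcg/mL

k = ln2/t½ = ln2/34 ≈ 0.020387 h⁻¹; fraction remaining f = e^(−kτ) = e^(−0.020387×90) ≈ 0.1596.
Each bolus raises the concentration by D/Vd = 1164/76 ≈ 15.316 mcg/mL.
Steady-state trough Cmin,ss = C₀·f/(1−f) ≈ 15.316 × 0.1596/0.8404 ≈ 2.909 mcg/mL.
Trough 2.9 mcg/mL vs MEC 2 mcg/mL: adequate.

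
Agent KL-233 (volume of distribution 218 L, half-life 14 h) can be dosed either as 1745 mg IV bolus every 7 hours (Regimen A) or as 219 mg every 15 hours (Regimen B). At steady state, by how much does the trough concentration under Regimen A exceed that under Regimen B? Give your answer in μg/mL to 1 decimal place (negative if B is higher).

18.4 μg/mL

Regimen A: f = (1/2)^(7/14) ≈ 0.7071; Cmin,ss = (1745/218)·f/(1−f) ≈ 19.324 μg/mL.
Regimen B: f = (1/2)^(15/14) ≈ 0.4758; Cmin,ss = (219/218)·f/(1−f) ≈ 0.912 μg/mL.
Difference ≈ 19.324 − 0.912 ≈ 18.412 μg/mL.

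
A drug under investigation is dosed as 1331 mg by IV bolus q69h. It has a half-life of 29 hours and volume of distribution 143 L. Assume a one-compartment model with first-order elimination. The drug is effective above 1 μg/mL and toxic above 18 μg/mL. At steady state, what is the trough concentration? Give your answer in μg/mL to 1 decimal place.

k = ln2/t½ = ln2/29 ≈ 0.023902 h⁻¹; fraction remaining f = e^(−kτ) = e^(−0.023902×69) ≈ 0.1922.
Single-dose peak C₀ = D/Vd = 1331/143 ≈ 9.308 μg/mL.
Steady-state trough Cmin,ss = C₀·f/(1−f) ≈ 9.308 × 0.1922/0.8078 ≈ 2.215 μg/mL.
Trough 2.2 μg/mL vs MEC 1 μg/mL: adequate.

2.2 μg/mL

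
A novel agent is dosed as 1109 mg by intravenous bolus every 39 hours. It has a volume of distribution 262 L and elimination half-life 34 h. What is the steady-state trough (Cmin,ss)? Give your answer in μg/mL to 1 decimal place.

Over one 39-h interval, 39/34 ≈ 1.1471 half-lives elapse, leaving f ≈ 0.4515 of each dose.
Single-dose peak C₀ = D/Vd = 1109/262 ≈ 4.233 μg/mL.
Steady-state trough Cmin,ss = C₀·f/(1−f) ≈ 4.233 × 0.4515/0.5485 ≈ 3.484 μg/mL.

3.5 μg/mL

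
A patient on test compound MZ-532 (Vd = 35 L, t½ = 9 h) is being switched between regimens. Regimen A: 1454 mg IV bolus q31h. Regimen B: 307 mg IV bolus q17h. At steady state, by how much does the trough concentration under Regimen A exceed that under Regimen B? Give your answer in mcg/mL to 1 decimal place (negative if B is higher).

1.0 mcg/mL

Regimen A: f = (1/2)^(31/9) ≈ 0.0919; Cmin,ss = (1454/35)·f/(1−f) ≈ 4.204 mcg/mL.
Regimen B: f = (1/2)^(17/9) ≈ 0.2700; Cmin,ss = (307/35)·f/(1−f) ≈ 3.244 mcg/mL.
Difference ≈ 4.204 − 3.244 ≈ 0.960 mcg/mL.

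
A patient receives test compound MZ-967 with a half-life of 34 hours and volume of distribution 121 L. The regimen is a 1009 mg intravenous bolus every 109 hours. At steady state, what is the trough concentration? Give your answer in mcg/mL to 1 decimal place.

1.0 mcg/mL

τ/t½ = 109/34 ≈ 3.2059, so fraction remaining f = (1/2)^(109/34) ≈ 0.1084.
At steady state, accumulation factor R = 1/(1 − e^(−kτ)) ≈ 1.1216.
Single-dose peak C₀ = D/Vd = 1009/121 ≈ 8.339 mcg/mL.
Steady-state peak Cmax,ss = C₀·R ≈ 8.339 × 1.1216 ≈ 9.353 mcg/mL.
Steady-state trough Cmin,ss = Cmax,ss·f ≈ 9.353 × 0.1084 ≈ 1.014 mcg/mL.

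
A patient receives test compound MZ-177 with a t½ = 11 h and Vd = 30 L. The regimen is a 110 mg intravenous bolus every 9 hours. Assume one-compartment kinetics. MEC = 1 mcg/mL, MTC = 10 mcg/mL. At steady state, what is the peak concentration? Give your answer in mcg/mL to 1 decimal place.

k = ln2/t½ = ln2/11 ≈ 0.063013 h⁻¹; fraction remaining f = e^(−kτ) = e^(−0.063013×9) ≈ 0.5672.
At steady state, accumulation factor R = 1/(1 − e^(−kτ)) ≈ 2.3105.
Single-dose peak C₀ = D/Vd = 110/30 ≈ 3.667 mcg/mL.
Steady-state peak Cmax,ss = C₀·R ≈ 3.667 × 2.3105 ≈ 8.473 mcg/mL.
Peak 8.5 mcg/mL vs MTC 10 mcg/mL: below toxic threshold.

8.5 mcg/mL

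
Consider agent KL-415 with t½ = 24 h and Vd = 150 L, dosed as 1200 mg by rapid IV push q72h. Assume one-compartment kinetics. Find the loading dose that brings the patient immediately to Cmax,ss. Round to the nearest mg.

f = (1/2)^(72/24) ≈ 0.125000; accumulation ratio R = 1/(1−f) ≈ 1.14286.
Loading dose to hit Cmax,ss on first dose: D_load = D_maint·R ≈ 1200 × 1.14286 ≈ 1371.43 mg.

1371 mg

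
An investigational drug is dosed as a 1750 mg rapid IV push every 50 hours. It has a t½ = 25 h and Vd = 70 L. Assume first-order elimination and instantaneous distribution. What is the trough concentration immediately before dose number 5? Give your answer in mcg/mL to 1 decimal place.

f = (1/2)^(τ/t½) = (1/2)^(50/25) ≈ 0.2500.
C₀ = D/Vd = 1750/70 ≈ 25.000 mcg/mL.
Before the 5th dose, 4 doses have been given. Superposition: Cmin = C₀·(f + f² + … + f^4).
≈ 25.000 × (0.2500 + 0.0625 + 0.0156 + 0.0039) ≈ 25.000 × 0.3320 ≈ 8.300 mcg/mL.

8.3 mcg/mL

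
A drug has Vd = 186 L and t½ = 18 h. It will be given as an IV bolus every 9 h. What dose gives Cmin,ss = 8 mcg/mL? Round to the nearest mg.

616 mg

τ/t½ = 9/18 ≈ 0.5, so f = (1/2)^(9/18) ≈ 0.707107.
Cmin,ss = (D/Vd)·f/(1−f), so D = Cmin,ss·Vd·(1−f)/f.
D = 8 × 186 × (1−f)/f ≈ 8 × 186 × 0.41421 ≈ 616.34 mg.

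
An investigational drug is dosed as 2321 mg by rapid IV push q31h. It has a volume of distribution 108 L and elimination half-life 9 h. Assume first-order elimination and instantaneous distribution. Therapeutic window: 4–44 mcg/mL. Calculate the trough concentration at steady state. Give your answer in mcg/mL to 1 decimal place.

Over one 31-h interval, 31/9 ≈ 3.4444 half-lives elapse, leaving f ≈ 0.0919 of each dose.
At steady state, accumulation factor R = 1/(1 − e^(−kτ)) ≈ 1.1012.
Each bolus raises the concentration by D/Vd = 2321/108 ≈ 21.491 mcg/mL.
Steady-state peak Cmax,ss = C₀·R ≈ 21.491 × 1.1012 ≈ 23.666 mcg/mL.
Steady-state trough Cmin,ss = Cmax,ss·f ≈ 23.666 × 0.0919 ≈ 2.175 mcg/mL.
Trough 2.2 mcg/mL vs MEC 4 mcg/mL: subtherapeutic.

2.2 mcg/mL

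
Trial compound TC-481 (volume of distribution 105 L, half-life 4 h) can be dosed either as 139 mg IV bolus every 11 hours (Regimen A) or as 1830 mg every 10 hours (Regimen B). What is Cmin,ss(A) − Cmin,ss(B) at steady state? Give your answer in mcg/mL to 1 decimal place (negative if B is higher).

Regimen A: f = (1/2)^(11/4) ≈ 0.1487; Cmin,ss = (139/105)·f/(1−f) ≈ 0.231 mcg/mL.
Regimen B: f = (1/2)^(10/4) ≈ 0.1768; Cmin,ss = (1830/105)·f/(1−f) ≈ 3.743 mcg/mL.
Difference ≈ 0.231 − 3.743 ≈ -3.512 mcg/mL.

-3.5 mcg/mL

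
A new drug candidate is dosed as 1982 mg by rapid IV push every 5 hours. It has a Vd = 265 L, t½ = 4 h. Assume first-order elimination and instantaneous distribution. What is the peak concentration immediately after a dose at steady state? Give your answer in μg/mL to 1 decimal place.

Over one 5-h interval, 5/4 ≈ 1.25 half-lives elapse, leaving f ≈ 0.4204 of each dose.
At steady state, accumulation factor R = 1/(1 − e^(−kτ)) ≈ 1.7253.
Single-dose peak C₀ = D/Vd = 1982/265 ≈ 7.479 μg/mL.
Steady-state peak Cmax,ss = C₀·R ≈ 7.479 × 1.7253 ≈ 12.904 μg/mL.

12.9 μg/mL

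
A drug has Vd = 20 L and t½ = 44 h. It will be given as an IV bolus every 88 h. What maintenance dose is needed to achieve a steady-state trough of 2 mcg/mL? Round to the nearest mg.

120 mg

τ/t½ = 88/44 ≈ 2, so f = (1/2)^(88/44) ≈ 0.250000.
Cmin,ss = (D/Vd)·f/(1−f), so D = Cmin,ss·Vd·(1−f)/f.
D = 2 × 20 × (1−f)/f ≈ 2 × 20 × 3.00000 ≈ 120.00 mg.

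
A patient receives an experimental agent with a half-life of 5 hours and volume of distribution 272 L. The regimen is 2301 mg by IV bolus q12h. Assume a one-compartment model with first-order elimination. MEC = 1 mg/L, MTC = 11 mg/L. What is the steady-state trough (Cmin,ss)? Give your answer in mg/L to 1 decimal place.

Over one 12-h interval, 12/5 ≈ 2.4 half-lives elapse, leaving f ≈ 0.1895 of each dose.
Each bolus raises the concentration by D/Vd = 2301/272 ≈ 8.460 mg/L.
Steady-state trough Cmin,ss = C₀·f/(1−f) ≈ 8.460 × 0.1895/0.8105 ≈ 1.978 mg/L.
Trough 2.0 mg/L vs MEC 1 mg/L: adequate.

2.0 mg/L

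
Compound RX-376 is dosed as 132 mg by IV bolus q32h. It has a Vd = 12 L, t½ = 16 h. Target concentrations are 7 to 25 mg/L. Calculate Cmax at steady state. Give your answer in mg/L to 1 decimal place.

τ = 32 h = 2 half-lives, so f = (1/2)^2 = 0.25.
At steady state, R = 1/(1 − 0.25) = 4/3.
Single-dose peak C₀ = D/Vd = 132/12 = 11 mg/L.
Steady-state peak Cmax,ss = C₀·R = 11 × 4/3 ≈ 14.667 mg/L.
Peak 14.7 mg/L vs MTC 25 mg/L: below toxic threshold.

14.7 mg/L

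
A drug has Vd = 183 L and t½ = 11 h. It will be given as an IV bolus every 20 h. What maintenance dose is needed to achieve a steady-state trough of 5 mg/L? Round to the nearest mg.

τ/t½ = 20/11 ≈ 1.8182, so f = (1/2)^(20/11) ≈ 0.283578.
Cmin,ss = (D/Vd)·f/(1−f), so D = Cmin,ss·Vd·(1−f)/f.
D = 5 × 183 × (1−f)/f ≈ 5 × 183 × 2.52637 ≈ 2311.63 mg.

2312 mg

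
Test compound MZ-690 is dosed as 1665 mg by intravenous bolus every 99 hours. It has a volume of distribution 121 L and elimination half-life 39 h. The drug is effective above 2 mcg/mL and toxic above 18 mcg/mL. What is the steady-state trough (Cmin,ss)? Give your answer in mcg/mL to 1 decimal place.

2.9 mcg/mL

τ/t½ = 99/39 ≈ 2.5385, so fraction remaining f = (1/2)^(99/39) ≈ 0.1721.
At steady state, accumulation factor R = 1/(1 − e^(−kτ)) ≈ 1.2079.
Each bolus raises the concentration by D/Vd = 1665/121 ≈ 13.760 mcg/mL.
Steady-state peak Cmax,ss = C₀·R ≈ 13.760 × 1.2079 ≈ 16.621 mcg/mL.
One interval later, Cmin,ss = Cmax,ss·e^(−kτ) ≈ 16.621 × 0.1721 ≈ 2.860 mcg/mL.
Trough 2.9 mcg/mL vs MEC 2 mcg/mL: adequate.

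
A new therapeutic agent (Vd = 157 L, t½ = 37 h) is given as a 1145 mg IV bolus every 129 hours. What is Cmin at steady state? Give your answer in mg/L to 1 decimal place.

τ/t½ = 129/37 ≈ 3.4865, so fraction remaining f = (1/2)^(129/37) ≈ 0.0892.
Each bolus raises the concentration by D/Vd = 1145/157 ≈ 7.293 mg/L.
Steady-state trough Cmin,ss = C₀·f/(1−f) ≈ 7.293 × 0.0892/0.9108 ≈ 0.714 mg/L.

0.7 mg/L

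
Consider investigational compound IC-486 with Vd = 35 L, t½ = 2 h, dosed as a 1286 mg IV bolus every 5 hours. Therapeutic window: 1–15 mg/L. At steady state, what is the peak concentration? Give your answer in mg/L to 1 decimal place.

k = ln2/t½ = ln2/2 ≈ 0.346574 h⁻¹; fraction remaining f = e^(−kτ) = e^(−0.346574×5) ≈ 0.1768.
At steady state, accumulation factor R = 1/(1 − e^(−kτ)) ≈ 1.2148.
Each bolus raises the concentration by D/Vd = 1286/35 ≈ 36.743 mg/L.
Steady-state peak Cmax,ss = C₀·R ≈ 36.743 × 1.2148 ≈ 44.635 mg/L.
Peak 44.6 mg/L vs MTC 15 mg/L: exceeds toxic threshold.

44.6 mg/L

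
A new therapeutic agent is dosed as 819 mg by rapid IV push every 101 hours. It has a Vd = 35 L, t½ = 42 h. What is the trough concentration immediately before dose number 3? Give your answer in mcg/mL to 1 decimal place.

5.3 mcg/mL

f = (1/2)^(τ/t½) = (1/2)^(101/42) ≈ 0.1888.
C₀ = D/Vd = 819/35 ≈ 23.400 mcg/mL.
Before the 3rd dose, 2 doses have been given. Superposition: Cmin = C₀·(f + f²).
≈ 23.400 × (0.1888 + 0.0356) ≈ 23.400 × 0.2244 ≈ 5.251 mcg/mL.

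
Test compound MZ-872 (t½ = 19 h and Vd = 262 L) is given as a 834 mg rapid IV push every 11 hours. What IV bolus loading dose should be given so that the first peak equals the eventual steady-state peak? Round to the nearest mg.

f = (1/2)^(11/19) ≈ 0.669452; accumulation ratio R = 1/(1−f) ≈ 3.02528.
Loading dose to hit Cmax,ss on first dose: D_load = D_maint·R ≈ 834 × 3.02528 ≈ 2523.08 mg.

2523 mg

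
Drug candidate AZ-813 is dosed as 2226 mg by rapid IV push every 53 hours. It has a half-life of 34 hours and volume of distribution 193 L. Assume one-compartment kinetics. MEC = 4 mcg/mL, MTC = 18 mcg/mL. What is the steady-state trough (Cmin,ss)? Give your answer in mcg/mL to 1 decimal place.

τ/t½ = 53/34 ≈ 1.5588, so fraction remaining f = (1/2)^(53/34) ≈ 0.3394.
At steady state, accumulation factor R = 1/(1 − e^(−kτ)) ≈ 1.5138.
Single-dose peak C₀ = D/Vd = 2226/193 ≈ 11.534 mcg/mL.
Steady-state peak Cmax,ss = C₀·R ≈ 11.534 × 1.5138 ≈ 17.460 mcg/mL.
Steady-state trough Cmin,ss = Cmax,ss·f ≈ 17.460 × 0.3394 ≈ 5.926 mcg/mL.
Trough 5.9 mcg/mL vs MEC 4 mcg/mL: adequate.

5.9 mcg/mL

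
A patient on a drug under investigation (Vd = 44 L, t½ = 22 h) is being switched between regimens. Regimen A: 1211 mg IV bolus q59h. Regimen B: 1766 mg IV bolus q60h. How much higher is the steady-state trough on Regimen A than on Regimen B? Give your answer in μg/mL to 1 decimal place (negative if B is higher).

Regimen A: f = (1/2)^(59/22) ≈ 0.1558; Cmin,ss = (1211/44)·f/(1−f) ≈ 5.079 μg/mL.
Regimen B: f = (1/2)^(60/22) ≈ 0.1510; Cmin,ss = (1766/44)·f/(1−f) ≈ 7.139 μg/mL.
Difference ≈ 5.079 − 7.139 ≈ -2.060 μg/mL.

-2.1 μg/mL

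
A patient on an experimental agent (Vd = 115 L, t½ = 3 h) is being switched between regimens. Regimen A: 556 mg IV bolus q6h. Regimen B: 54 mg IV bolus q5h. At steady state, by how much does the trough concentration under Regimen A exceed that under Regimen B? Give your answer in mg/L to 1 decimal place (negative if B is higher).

1.4 mg/L

Regimen A: f = (1/2)^(6/3) ≈ 0.2500; Cmin,ss = (556/115)·f/(1−f) ≈ 1.612 mg/L.
Regimen B: f = (1/2)^(5/3) ≈ 0.3150; Cmin,ss = (54/115)·f/(1−f) ≈ 0.216 mg/L.
Difference ≈ 1.612 − 0.216 ≈ 1.396 mg/L.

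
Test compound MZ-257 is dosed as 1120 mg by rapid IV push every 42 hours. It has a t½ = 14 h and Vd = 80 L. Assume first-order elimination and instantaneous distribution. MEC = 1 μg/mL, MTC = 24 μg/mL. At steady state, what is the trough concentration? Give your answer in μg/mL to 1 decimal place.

2.0 μg/mL

The dosing interval is 3 half-lives, so f = 2^(−3) = 0.125.
At steady state, R = 1/(1 − 0.125) = 8/7.
Single-dose peak C₀ = D/Vd = 1120/80 = 14 μg/mL.
Steady-state peak Cmax,ss = C₀·R = 14 × 8/7 ≈ 16.000 μg/mL.
Steady-state trough Cmin,ss = Cmax,ss·f ≈ 16.000 × 0.125 ≈ 2.000 μg/mL.
Trough 2.0 μg/mL vs MEC 1 μg/mL: adequate.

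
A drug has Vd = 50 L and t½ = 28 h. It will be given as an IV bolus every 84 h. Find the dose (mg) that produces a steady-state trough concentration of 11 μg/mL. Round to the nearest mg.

τ/t½ = 84/28 ≈ 3, so f = (1/2)^(84/28) ≈ 0.125000.
Cmin,ss = (D/Vd)·f/(1−f), so D = Cmin,ss·Vd·(1−f)/f.
D = 11 × 50 × (1−f)/f ≈ 11 × 50 × 7.00000 ≈ 3850.00 mg.

3850 mg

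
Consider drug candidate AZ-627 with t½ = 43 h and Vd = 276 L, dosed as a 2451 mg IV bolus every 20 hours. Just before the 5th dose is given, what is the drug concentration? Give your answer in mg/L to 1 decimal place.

f = (1/2)^(τ/t½) = (1/2)^(20/43) ≈ 0.7244.
C₀ = D/Vd = 2451/276 ≈ 8.880 mg/L.
Before the 5th dose, 4 doses have been given. Superposition: Cmin = C₀·(f + f² + … + f^4).
≈ 8.880 × (0.7244 + 0.5248 + 0.3801 + 0.2754) ≈ 8.880 × 1.9047 ≈ 16.914 mg/L.

16.9 mg/L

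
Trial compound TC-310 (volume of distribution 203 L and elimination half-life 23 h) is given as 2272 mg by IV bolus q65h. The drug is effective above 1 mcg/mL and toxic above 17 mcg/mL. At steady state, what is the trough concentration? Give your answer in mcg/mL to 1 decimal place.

Over one 65-h interval, 65/23 ≈ 2.8261 half-lives elapse, leaving f ≈ 0.1410 of each dose.
Single-dose peak C₀ = D/Vd = 2272/203 ≈ 11.192 mcg/mL.
Steady-state trough Cmin,ss = C₀·f/(1−f) ≈ 11.192 × 0.1410/0.8590 ≈ 1.837 mcg/mL.
Trough 1.8 mcg/mL vs MEC 1 mcg/mL: adequate.

1.8 mcg/mL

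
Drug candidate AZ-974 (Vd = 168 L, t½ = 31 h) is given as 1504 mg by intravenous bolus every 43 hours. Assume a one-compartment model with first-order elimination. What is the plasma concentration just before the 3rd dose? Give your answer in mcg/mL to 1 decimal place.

4.7 mcg/mL

f = (1/2)^(τ/t½) = (1/2)^(43/31) ≈ 0.3823.
C₀ = D/Vd = 1504/168 ≈ 8.952 mcg/mL.
Before the 3rd dose, 2 doses have been given. Superposition: Cmin = C₀·(f + f²).
≈ 8.952 × (0.3823 + 0.1462) ≈ 8.952 × 0.5285 ≈ 4.731 mcg/mL.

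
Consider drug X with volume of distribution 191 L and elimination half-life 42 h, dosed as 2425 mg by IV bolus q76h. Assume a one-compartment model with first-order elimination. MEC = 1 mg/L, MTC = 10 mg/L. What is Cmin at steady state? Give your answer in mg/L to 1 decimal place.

5.1 mg/L

k = ln2/t½ = ln2/42 ≈ 0.016504 h⁻¹; fraction remaining f = e^(−kτ) = e^(−0.016504×76) ≈ 0.2853.
Single-dose peak C₀ = D/Vd = 2425/191 ≈ 12.696 mg/L.
Steady-state trough Cmin,ss = C₀·f/(1−f) ≈ 12.696 × 0.2853/0.7147 ≈ 5.068 mg/L.
Trough 5.1 mg/L vs MEC 1 mg/L: adequate.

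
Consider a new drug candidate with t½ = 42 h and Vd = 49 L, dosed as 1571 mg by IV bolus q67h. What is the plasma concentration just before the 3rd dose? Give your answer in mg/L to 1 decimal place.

f = (1/2)^(τ/t½) = (1/2)^(67/42) ≈ 0.3310.
C₀ = D/Vd = 1571/49 ≈ 32.061 mg/L.
Before the 3rd dose, 2 doses have been given. Superposition: Cmin = C₀·(f + f²).
≈ 32.061 × (0.3310 + 0.1096) ≈ 32.061 × 0.4406 ≈ 14.126 mg/L.

14.1 mg/L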